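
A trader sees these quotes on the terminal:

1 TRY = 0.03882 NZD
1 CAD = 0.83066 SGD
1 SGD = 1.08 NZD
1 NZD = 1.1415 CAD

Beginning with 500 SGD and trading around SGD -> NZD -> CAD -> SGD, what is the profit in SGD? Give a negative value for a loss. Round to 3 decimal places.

500 SGD × 1.08 = 540 NZD
540 NZD × 1.1415 = 616.41 CAD
616.41 CAD × 0.83066 = 512.0271306 SGD
Net change: 512.0271306 − 500 = 12.0271306 SGD

12.027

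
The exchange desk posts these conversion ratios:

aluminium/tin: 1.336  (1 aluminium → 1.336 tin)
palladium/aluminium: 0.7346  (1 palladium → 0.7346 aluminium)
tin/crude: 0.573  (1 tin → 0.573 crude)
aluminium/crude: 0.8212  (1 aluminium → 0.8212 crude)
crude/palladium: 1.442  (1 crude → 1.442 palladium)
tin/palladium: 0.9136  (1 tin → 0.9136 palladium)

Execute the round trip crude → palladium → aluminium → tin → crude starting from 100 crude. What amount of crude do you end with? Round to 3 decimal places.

100 crude × 1.442 = 144.2 palladium
144.2 palladium × 0.7346 = 105.92932 aluminium
105.92932 aluminium × 1.336 = 141.52157152 tin
141.52157152 tin × 0.573 = 81.09186048096 crude

81.092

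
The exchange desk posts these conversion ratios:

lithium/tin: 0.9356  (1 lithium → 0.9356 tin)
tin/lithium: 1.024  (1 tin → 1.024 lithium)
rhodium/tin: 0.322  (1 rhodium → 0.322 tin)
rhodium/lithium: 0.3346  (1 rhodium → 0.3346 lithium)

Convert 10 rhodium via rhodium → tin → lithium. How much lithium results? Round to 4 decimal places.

3.2973

10 rhodium × 0.322 = 3.22 tin
3.22 tin × 1.024 = 3.29728 lithium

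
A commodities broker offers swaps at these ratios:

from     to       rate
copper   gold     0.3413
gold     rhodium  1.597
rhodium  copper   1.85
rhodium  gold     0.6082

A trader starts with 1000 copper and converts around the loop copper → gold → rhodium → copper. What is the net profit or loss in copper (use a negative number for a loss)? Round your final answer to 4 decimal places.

1000 copper × 0.3413 = 341.3 gold
341.3 gold × 1.597 = 545.0561 rhodium
545.0561 rhodium × 1.85 = 1008.353785 copper
Net change: 1008.353785 − 1000 = 8.353785 copper

8.3538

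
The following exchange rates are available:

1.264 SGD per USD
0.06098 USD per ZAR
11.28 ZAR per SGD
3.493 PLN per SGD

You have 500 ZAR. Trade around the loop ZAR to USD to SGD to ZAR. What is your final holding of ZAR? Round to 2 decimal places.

434.72

500 ZAR × 0.06098 = 30.49 USD
30.49 USD × 1.264 = 38.53936 SGD
38.53936 SGD × 11.28 = 434.7239808 ZAR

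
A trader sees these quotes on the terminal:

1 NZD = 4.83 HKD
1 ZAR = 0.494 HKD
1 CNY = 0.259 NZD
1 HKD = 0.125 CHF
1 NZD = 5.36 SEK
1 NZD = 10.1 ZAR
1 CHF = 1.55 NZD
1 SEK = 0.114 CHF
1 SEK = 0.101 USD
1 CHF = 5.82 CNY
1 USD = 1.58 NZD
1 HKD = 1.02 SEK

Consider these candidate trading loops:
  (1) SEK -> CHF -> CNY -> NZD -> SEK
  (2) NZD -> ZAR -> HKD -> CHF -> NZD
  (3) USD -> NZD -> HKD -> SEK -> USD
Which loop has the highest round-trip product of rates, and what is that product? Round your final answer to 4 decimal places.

(1) 0.114 × 5.82 × 0.259 × 5.36 = 0.92107
(2) 10.1 × 0.494 × 0.125 × 1.55 = 0.96670
(3) 1.58 × 4.83 × 1.02 × 0.101 = 0.78619
Highest is cycle (2) at 0.9667 (≤1, no arbitrage).

0.9667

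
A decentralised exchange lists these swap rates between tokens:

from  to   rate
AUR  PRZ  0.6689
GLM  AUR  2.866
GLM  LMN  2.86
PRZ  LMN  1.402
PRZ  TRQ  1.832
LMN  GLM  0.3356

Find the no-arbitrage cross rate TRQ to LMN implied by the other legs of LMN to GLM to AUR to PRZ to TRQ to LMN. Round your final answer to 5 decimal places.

0.84843

Known legs of the cycle: 0.3356 × 2.866 × 0.6689 × 1.832 = 1.17864984521408
For no arbitrage the full-cycle product must be 1, so the missing rate is 1 / 1.17864984521408 ≈ 0.8484284.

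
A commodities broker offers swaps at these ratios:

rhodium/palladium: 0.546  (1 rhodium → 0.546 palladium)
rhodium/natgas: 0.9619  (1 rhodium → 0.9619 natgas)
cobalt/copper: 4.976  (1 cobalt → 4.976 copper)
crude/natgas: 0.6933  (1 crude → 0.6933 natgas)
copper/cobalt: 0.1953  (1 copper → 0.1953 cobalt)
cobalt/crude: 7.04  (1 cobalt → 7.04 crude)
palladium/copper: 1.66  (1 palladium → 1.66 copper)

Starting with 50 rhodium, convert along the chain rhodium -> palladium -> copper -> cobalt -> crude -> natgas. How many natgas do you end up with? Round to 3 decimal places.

50 rhodium × 0.546 = 27.3 palladium
27.3 palladium × 1.66 = 45.318 copper
45.318 copper × 0.1953 = 8.8506054 cobalt
8.8506054 cobalt × 7.04 = 62.308262016 crude
62.308262016 crude × 0.6933 = 43.1983180556928 natgas

43.198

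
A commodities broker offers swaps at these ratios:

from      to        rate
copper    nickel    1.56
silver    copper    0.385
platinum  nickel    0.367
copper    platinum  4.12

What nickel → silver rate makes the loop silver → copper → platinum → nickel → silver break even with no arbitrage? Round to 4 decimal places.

1.7178

Known legs of the cycle: 0.385 × 4.12 × 0.367 = 0.5821354
For no arbitrage the full-cycle product must be 1, so the missing rate is 1 / 0.5821354 ≈ 1.717813.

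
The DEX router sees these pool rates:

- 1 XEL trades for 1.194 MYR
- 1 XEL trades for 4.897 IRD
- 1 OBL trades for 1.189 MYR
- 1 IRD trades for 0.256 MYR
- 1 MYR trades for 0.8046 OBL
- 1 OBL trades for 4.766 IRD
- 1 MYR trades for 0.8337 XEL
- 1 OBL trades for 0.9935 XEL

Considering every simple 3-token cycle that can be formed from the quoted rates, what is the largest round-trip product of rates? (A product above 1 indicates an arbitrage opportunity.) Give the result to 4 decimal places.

MYR→XEL→IRD→MYR: 0.8337 × 4.897 × 0.256 = 1.04515
MYR→OBL→IRD→MYR: 0.8046 × 4.766 × 0.256 = 0.98169
MYR→OBL→XEL→MYR: 0.8046 × 0.9935 × 1.194 = 0.95445
Maximum is MYR→XEL→IRD→MYR at 1.0452; arbitrage exists.

1.0452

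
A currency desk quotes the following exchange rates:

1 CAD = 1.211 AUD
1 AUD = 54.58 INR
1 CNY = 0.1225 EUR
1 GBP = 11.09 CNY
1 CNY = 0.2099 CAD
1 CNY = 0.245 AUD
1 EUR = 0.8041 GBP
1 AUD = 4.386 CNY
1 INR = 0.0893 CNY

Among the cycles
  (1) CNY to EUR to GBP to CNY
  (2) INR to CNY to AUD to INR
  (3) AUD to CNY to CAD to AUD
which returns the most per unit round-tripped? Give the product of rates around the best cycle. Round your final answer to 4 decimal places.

1.1941

(1) 0.1225 × 0.8041 × 11.09 = 1.09239
(2) 0.0893 × 0.245 × 54.58 = 1.19413
(3) 4.386 × 0.2099 × 1.211 = 1.11487
Highest is cycle (2) at 1.1941 (>1, arbitrage).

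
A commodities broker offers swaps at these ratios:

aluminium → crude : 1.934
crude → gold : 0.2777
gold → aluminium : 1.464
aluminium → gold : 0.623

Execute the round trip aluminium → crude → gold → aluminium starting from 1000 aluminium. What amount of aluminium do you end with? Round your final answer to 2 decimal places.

786.27

1000 aluminium × 1.934 = 1934 crude
1934 crude × 0.2777 = 537.0718 gold
537.0718 gold × 1.464 = 786.2731152 aluminium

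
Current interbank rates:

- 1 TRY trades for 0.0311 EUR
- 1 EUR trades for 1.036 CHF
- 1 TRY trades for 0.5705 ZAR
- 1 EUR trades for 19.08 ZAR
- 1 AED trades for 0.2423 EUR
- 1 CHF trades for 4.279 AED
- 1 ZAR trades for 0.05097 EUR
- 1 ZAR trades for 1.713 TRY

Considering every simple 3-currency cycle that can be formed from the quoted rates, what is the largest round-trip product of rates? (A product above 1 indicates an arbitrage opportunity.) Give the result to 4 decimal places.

CHF→AED→EUR→CHF: 4.279 × 0.2423 × 1.036 = 1.07413
ZAR→TRY→EUR→ZAR: 1.713 × 0.0311 × 19.08 = 1.01647
Maximum is CHF→AED→EUR→CHF at 1.0741; arbitrage exists.

1.0741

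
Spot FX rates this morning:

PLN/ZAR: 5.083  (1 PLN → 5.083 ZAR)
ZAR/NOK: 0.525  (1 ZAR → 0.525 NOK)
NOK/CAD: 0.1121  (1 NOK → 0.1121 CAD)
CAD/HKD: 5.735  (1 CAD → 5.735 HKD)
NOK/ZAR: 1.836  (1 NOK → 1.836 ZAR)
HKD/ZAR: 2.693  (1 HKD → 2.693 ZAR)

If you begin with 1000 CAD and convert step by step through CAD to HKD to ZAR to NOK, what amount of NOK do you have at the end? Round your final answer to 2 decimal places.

1000 CAD × 5.735 = 5735 HKD
5735 HKD × 2.693 = 15444.355 ZAR
15444.355 ZAR × 0.525 = 8108.286375 NOK

8108.29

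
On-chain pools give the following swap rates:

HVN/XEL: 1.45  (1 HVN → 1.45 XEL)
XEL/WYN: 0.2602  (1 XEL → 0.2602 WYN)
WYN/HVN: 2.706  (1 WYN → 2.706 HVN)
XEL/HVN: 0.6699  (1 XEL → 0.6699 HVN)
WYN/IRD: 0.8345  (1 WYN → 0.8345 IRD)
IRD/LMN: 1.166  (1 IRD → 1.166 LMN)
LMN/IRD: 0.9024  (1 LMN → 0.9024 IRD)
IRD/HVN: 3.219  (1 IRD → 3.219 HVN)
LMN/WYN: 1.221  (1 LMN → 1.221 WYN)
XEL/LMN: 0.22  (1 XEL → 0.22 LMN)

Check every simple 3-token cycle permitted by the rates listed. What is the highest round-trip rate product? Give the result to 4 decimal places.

LMN→WYN→IRD→LMN: 1.221 × 0.8345 × 1.166 = 1.18807
WYN→HVN→XEL→WYN: 2.706 × 1.45 × 0.2602 = 1.02095
Maximum is LMN→WYN→IRD→LMN at 1.1881; arbitrage exists.

1.1881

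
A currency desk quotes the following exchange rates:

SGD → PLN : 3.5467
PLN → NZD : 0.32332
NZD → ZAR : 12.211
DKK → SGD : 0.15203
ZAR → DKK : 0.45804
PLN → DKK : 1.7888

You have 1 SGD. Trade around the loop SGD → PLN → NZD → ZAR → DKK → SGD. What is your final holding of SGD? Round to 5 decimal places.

1 SGD × 3.5467 = 3.5467 PLN
3.5467 PLN × 0.32332 = 1.146719044 NZD
1.146719044 NZD × 12.211 = 14.002586246284 ZAR
14.002586246284 ZAR × 0.45804 = 6.41374460424792336 DKK
6.41374460424792336 DKK × 0.15203 = 0.9750815921838117884208 SGD

0.97508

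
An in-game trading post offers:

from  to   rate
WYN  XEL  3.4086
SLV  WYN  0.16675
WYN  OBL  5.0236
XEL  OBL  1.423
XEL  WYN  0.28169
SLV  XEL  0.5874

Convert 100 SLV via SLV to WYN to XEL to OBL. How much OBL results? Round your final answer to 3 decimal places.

100 SLV × 0.16675 = 16.675 WYN
16.675 WYN × 3.4086 = 56.838405 XEL
56.838405 XEL × 1.423 = 80.881050315 OBL

80.881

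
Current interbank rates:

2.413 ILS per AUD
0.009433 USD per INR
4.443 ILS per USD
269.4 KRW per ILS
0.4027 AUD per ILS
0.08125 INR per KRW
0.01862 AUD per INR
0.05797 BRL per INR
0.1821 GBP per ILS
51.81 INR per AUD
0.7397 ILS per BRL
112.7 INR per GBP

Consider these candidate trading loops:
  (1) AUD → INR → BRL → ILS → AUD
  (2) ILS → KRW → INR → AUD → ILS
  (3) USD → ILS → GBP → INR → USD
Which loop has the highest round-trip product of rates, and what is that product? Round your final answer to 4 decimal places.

(1) 51.81 × 0.05797 × 0.7397 × 0.4027 = 0.89465
(2) 269.4 × 0.08125 × 0.01862 × 2.413 = 0.98346
(3) 4.443 × 0.1821 × 112.7 × 0.009433 = 0.86012
Highest is cycle (2) at 0.9835 (≤1, no arbitrage).

0.9835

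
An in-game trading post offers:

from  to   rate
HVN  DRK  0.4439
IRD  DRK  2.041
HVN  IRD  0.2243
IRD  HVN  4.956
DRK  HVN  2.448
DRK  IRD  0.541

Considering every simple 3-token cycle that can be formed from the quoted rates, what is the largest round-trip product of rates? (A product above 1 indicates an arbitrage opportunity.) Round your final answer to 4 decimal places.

DRK→IRD→HVN→DRK: 0.541 × 4.956 × 0.4439 = 1.19018
DRK→HVN→IRD→DRK: 2.448 × 0.2243 × 2.041 = 1.12069
Maximum is DRK→IRD→HVN→DRK at 1.1902; arbitrage exists.

1.1902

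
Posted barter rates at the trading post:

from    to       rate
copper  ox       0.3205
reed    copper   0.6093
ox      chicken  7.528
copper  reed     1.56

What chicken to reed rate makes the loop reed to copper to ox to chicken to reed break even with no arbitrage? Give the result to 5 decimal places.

0.68024

Known legs of the cycle: 0.6093 × 0.3205 × 7.528 = 1.4700727332
For no arbitrage the full-cycle product must be 1, so the missing rate is 1 / 1.4700727332 ≈ 0.6802385.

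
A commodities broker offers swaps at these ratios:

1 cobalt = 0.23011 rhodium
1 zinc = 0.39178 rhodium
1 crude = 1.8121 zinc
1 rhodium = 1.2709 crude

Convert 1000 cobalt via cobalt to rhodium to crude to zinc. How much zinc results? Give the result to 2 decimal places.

1000 cobalt × 0.23011 = 230.11 rhodium
230.11 rhodium × 1.2709 = 292.446799 crude
292.446799 crude × 1.8121 = 529.9428444679 zinc

529.94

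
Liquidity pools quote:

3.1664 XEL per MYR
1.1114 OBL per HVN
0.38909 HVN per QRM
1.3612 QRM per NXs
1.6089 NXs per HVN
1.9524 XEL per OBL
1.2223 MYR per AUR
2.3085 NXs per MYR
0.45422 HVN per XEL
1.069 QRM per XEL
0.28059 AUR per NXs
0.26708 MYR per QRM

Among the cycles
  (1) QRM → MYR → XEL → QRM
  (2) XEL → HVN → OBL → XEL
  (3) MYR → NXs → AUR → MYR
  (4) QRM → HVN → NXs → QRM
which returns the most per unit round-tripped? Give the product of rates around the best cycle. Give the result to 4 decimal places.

(1) 0.26708 × 3.1664 × 1.069 = 0.90403
(2) 0.45422 × 1.1114 × 1.9524 = 0.98561
(3) 2.3085 × 0.28059 × 1.2223 = 0.79174
(4) 0.38909 × 1.6089 × 1.3612 = 0.85212
Highest is cycle (2) at 0.9856 (≤1, no arbitrage).

0.9856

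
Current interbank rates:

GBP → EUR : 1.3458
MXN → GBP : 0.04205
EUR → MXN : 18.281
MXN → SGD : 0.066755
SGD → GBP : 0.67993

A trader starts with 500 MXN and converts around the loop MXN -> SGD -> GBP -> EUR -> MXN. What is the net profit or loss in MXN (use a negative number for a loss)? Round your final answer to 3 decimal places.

58.340

500 MXN × 0.066755 = 33.3775 SGD
33.3775 SGD × 0.67993 = 22.694363575 GBP
22.694363575 GBP × 1.3458 = 30.542074499235 EUR
30.542074499235 EUR × 18.281 = 558.339663920515035 MXN
Net change: 558.339663920515035 − 500 = 58.339663920515035 MXN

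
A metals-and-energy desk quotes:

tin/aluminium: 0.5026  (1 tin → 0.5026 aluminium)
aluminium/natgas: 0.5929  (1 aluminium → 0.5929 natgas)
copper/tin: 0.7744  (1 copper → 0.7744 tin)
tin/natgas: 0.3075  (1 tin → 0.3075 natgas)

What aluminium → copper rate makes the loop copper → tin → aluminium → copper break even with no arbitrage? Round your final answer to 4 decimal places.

Known legs of the cycle: 0.7744 × 0.5026 = 0.38921344
For no arbitrage the full-cycle product must be 1, so the missing rate is 1 / 0.38921344 ≈ 2.569284.

2.5693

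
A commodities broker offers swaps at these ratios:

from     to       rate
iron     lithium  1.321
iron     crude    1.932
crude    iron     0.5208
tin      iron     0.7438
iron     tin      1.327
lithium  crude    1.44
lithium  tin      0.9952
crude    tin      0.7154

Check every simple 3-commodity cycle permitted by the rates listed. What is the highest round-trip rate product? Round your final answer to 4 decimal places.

crude→tin→iron→crude: 0.7154 × 0.7438 × 1.932 = 1.02805
lithium→crude→iron→lithium: 1.44 × 0.5208 × 1.321 = 0.99069
lithium→tin→iron→lithium: 0.9952 × 0.7438 × 1.321 = 0.97784
Maximum is crude→tin→iron→crude at 1.0280; arbitrage exists.

1.0280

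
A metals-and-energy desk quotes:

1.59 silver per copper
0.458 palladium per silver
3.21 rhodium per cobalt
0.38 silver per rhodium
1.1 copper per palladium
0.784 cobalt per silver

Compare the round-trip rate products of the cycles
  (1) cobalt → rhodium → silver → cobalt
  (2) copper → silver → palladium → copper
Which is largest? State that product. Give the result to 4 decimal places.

(1) 3.21 × 0.38 × 0.784 = 0.95632
(2) 1.59 × 0.458 × 1.1 = 0.80104
Highest is cycle (1) at 0.9563 (≤1, no arbitrage).

0.9563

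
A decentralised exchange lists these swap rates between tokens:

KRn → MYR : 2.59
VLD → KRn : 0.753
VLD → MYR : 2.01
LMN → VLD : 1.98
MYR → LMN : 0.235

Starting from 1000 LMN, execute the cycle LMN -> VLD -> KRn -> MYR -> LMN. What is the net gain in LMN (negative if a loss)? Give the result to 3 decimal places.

-92.539

1000 LMN × 1.98 = 1980 VLD
1980 VLD × 0.753 = 1490.94 KRn
1490.94 KRn × 2.59 = 3861.5346 MYR
3861.5346 MYR × 0.235 = 907.460631 LMN
Net change: 907.460631 − 1000 = -92.539369 LMN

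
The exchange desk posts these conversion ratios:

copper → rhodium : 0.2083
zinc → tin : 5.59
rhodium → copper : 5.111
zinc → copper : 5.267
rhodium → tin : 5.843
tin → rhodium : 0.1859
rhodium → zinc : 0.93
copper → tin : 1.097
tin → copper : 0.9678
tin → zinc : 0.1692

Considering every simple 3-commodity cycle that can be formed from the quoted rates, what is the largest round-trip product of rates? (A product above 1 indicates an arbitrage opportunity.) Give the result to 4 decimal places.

rhodium→tin→copper→rhodium: 5.843 × 0.9678 × 0.2083 = 1.17791
rhodium→copper→tin→rhodium: 5.111 × 1.097 × 0.1859 = 1.04230
zinc→copper→rhodium→zinc: 5.267 × 0.2083 × 0.93 = 1.02032
zinc→copper→tin→zinc: 5.267 × 1.097 × 0.1692 = 0.97762
zinc→tin→rhodium→zinc: 5.59 × 0.1859 × 0.93 = 0.96644
Maximum is rhodium→tin→copper→rhodium at 1.1779; arbitrage exists.

1.1779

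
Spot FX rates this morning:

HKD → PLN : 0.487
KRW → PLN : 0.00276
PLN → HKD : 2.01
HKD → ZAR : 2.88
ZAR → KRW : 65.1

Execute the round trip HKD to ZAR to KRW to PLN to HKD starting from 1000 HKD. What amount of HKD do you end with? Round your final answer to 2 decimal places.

1040.11

1000 HKD × 2.88 = 2880 ZAR
2880 ZAR × 65.1 = 187488 KRW
187488 KRW × 0.00276 = 517.46688 PLN
517.46688 PLN × 2.01 = 1040.1084288 HKD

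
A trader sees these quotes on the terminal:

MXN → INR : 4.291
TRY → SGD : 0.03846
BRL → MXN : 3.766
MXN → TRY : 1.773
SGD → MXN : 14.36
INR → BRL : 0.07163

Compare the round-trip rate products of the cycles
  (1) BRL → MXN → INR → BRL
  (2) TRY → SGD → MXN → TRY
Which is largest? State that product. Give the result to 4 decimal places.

1.1575

(1) 3.766 × 4.291 × 0.07163 = 1.15753
(2) 0.03846 × 14.36 × 1.773 = 0.97920
Highest is cycle (1) at 1.1575 (>1, arbitrage).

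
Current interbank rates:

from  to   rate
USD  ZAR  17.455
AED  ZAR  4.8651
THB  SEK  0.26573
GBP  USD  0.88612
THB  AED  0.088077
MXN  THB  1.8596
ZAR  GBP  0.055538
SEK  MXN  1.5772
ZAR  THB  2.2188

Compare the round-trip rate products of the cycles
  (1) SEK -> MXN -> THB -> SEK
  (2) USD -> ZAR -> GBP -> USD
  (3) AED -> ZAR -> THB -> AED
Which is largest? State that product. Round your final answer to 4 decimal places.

0.9508

(1) 1.5772 × 1.8596 × 0.26573 = 0.77938
(2) 17.455 × 0.055538 × 0.88612 = 0.85902
(3) 4.8651 × 2.2188 × 0.088077 = 0.95076
Highest is cycle (3) at 0.9508 (≤1, no arbitrage).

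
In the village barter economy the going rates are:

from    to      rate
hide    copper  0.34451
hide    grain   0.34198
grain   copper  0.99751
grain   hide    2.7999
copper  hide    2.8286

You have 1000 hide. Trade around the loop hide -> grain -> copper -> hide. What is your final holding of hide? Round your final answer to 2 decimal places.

1000 hide × 0.34198 = 341.98 grain
341.98 grain × 0.99751 = 341.1284698 copper
341.1284698 copper × 2.8286 = 964.91598967628 hide

964.92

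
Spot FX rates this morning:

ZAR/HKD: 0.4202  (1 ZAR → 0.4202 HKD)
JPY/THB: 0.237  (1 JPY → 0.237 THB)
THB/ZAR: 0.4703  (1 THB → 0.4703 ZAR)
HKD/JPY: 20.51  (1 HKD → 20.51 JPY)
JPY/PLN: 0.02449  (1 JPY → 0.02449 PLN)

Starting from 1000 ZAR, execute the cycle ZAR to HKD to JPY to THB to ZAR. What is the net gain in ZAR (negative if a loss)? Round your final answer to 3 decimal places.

-39.395

1000 ZAR × 0.4202 = 420.2 HKD
420.2 HKD × 20.51 = 8618.302 JPY
8618.302 JPY × 0.237 = 2042.537574 THB
2042.537574 THB × 0.4703 = 960.6054210522 ZAR
Net change: 960.6054210522 − 1000 = -39.3945789478 ZAR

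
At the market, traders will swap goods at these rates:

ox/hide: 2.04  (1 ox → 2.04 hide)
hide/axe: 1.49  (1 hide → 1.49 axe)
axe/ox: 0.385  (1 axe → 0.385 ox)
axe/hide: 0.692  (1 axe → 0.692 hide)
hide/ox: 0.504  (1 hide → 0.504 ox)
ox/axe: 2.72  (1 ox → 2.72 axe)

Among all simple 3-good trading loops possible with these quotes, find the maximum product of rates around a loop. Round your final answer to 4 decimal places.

ox→hide→axe→ox: 2.04 × 1.49 × 0.385 = 1.17025
ox→axe→hide→ox: 2.72 × 0.692 × 0.504 = 0.94865
Maximum is ox→hide→axe→ox at 1.1702; arbitrage exists.

1.1702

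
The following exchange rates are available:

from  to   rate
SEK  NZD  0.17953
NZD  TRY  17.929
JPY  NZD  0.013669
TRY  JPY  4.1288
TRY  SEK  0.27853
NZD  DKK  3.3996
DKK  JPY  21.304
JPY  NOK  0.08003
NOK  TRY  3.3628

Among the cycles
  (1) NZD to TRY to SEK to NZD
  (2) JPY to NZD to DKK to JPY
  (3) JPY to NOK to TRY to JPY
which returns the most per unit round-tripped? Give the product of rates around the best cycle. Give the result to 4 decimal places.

1.1112

(1) 17.929 × 0.27853 × 0.17953 = 0.89653
(2) 0.013669 × 3.3996 × 21.304 = 0.98998
(3) 0.08003 × 3.3628 × 4.1288 = 1.11116
Highest is cycle (3) at 1.1112 (>1, arbitrage).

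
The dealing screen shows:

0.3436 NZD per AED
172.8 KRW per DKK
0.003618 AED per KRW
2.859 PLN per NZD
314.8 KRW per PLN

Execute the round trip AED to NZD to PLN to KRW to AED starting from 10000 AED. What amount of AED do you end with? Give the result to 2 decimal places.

11188.47

10000 AED × 0.3436 = 3436 NZD
3436 NZD × 2.859 = 9823.524 PLN
9823.524 PLN × 314.8 = 3092445.3552 KRW
3092445.3552 KRW × 0.003618 = 11188.4672951136 AED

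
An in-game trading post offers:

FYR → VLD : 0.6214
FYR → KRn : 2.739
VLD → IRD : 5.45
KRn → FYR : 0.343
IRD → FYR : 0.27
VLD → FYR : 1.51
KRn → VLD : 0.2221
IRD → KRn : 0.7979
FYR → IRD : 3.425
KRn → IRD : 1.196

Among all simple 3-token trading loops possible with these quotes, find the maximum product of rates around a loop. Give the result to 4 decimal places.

IRD→KRn→VLD→IRD: 0.7979 × 0.2221 × 5.45 = 0.96581
IRD→KRn→FYR→IRD: 0.7979 × 0.343 × 3.425 = 0.93735
VLD→FYR→KRn→VLD: 1.51 × 2.739 × 0.2221 = 0.91858
IRD→FYR→VLD→IRD: 0.27 × 0.6214 × 5.45 = 0.91439
IRD→FYR→KRn→IRD: 0.27 × 2.739 × 1.196 = 0.88448
Maximum is IRD→KRn→VLD→IRD at 0.9658; no arbitrage — every cycle loses value.

0.9658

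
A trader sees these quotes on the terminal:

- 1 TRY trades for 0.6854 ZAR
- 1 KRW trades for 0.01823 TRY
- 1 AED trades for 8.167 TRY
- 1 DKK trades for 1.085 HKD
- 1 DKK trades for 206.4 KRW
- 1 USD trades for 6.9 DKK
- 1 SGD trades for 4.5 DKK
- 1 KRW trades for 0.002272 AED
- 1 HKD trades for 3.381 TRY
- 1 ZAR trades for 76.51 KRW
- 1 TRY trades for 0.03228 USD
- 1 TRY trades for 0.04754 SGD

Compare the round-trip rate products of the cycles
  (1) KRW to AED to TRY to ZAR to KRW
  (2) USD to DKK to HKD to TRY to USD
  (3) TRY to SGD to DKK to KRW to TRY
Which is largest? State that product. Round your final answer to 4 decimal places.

(1) 0.002272 × 8.167 × 0.6854 × 76.51 = 0.97305
(2) 6.9 × 1.085 × 3.381 × 0.03228 = 0.81707
(3) 0.04754 × 4.5 × 206.4 × 0.01823 = 0.80495
Highest is cycle (1) at 0.9730 (≤1, no arbitrage).

0.9730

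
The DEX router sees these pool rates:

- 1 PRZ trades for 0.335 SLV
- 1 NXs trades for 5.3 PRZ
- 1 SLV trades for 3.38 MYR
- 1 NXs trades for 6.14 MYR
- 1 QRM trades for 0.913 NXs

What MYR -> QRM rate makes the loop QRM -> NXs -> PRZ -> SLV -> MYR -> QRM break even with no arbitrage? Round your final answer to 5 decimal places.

Known legs of the cycle: 0.913 × 5.3 × 0.335 × 3.38 = 5.47908647
For no arbitrage the full-cycle product must be 1, so the missing rate is 1 / 5.47908647 ≈ 0.1825122.

0.18251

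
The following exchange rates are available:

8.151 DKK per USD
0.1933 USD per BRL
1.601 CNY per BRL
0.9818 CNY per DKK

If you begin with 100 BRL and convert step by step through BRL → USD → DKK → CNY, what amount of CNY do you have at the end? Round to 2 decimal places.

154.69

100 BRL × 0.1933 = 19.33 USD
19.33 USD × 8.151 = 157.55883 DKK
157.55883 DKK × 0.9818 = 154.691259294 CNY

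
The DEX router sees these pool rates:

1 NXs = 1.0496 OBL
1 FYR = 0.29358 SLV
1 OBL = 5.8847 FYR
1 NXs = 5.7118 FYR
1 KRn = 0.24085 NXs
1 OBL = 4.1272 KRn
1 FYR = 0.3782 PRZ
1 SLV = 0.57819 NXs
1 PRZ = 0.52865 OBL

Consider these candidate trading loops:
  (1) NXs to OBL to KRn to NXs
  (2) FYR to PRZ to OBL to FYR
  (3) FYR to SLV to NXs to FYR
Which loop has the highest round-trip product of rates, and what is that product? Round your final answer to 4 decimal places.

(1) 1.0496 × 4.1272 × 0.24085 = 1.04334
(2) 0.3782 × 0.52865 × 5.8847 = 1.17656
(3) 0.29358 × 0.57819 × 5.7118 = 0.96955
Highest is cycle (2) at 1.1766 (>1, arbitrage).

1.1766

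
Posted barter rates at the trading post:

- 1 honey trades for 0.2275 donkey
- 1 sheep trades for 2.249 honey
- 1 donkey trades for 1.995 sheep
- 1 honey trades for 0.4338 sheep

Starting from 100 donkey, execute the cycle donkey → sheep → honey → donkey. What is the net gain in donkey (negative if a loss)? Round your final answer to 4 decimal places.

100 donkey × 1.995 = 199.5 sheep
199.5 sheep × 2.249 = 448.6755 honey
448.6755 honey × 0.2275 = 102.07367625 donkey
Net change: 102.07367625 − 100 = 2.07367625 donkey

2.0737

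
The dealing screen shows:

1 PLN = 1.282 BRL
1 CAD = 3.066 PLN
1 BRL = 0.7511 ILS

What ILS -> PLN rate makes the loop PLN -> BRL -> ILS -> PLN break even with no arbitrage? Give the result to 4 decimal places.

Known legs of the cycle: 1.282 × 0.7511 = 0.9629102
For no arbitrage the full-cycle product must be 1, so the missing rate is 1 / 0.9629102 ≈ 1.038518.

1.0385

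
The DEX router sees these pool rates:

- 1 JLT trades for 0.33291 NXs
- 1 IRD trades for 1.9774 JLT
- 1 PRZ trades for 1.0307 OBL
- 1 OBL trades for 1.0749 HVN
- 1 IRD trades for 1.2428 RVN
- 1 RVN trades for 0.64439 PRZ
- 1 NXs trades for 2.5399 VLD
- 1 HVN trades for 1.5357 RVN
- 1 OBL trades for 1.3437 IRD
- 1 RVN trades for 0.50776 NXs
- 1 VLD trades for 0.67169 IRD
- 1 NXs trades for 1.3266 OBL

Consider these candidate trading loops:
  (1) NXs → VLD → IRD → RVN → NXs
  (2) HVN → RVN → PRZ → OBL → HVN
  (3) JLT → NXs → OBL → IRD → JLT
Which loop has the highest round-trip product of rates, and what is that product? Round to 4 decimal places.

(1) 2.5399 × 0.67169 × 1.2428 × 0.50776 = 1.07658
(2) 1.5357 × 0.64439 × 1.0307 × 1.0749 = 1.09637
(3) 0.33291 × 1.3266 × 1.3437 × 1.9774 = 1.17345
Highest is cycle (3) at 1.1734 (>1, arbitrage).

1.1734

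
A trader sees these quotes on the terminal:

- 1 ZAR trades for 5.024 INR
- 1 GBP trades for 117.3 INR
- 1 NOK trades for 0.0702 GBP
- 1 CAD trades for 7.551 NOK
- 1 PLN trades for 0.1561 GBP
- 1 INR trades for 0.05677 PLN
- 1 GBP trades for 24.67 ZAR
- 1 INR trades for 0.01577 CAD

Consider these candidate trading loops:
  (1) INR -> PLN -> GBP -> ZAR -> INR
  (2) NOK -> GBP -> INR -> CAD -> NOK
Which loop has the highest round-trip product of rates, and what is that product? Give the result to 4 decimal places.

(1) 0.05677 × 0.1561 × 24.67 × 5.024 = 1.09835
(2) 0.0702 × 117.3 × 0.01577 × 7.551 = 0.98055
Highest is cycle (1) at 1.0983 (>1, arbitrage).

1.0983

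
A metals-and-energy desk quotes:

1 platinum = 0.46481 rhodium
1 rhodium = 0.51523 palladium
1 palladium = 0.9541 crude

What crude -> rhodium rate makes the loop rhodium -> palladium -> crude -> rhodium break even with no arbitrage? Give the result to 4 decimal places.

2.0343

Known legs of the cycle: 0.51523 × 0.9541 = 0.491580943
For no arbitrage the full-cycle product must be 1, so the missing rate is 1 / 0.491580943 ≈ 2.034253.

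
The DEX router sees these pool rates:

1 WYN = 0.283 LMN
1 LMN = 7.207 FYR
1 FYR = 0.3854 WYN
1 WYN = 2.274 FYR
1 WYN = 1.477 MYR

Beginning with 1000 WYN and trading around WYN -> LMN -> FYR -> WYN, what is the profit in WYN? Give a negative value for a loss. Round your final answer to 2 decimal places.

1000 WYN × 0.283 = 283 LMN
283 LMN × 7.207 = 2039.581 FYR
2039.581 FYR × 0.3854 = 786.0545174 WYN
Net change: 786.0545174 − 1000 = -213.9454826 WYN

-213.95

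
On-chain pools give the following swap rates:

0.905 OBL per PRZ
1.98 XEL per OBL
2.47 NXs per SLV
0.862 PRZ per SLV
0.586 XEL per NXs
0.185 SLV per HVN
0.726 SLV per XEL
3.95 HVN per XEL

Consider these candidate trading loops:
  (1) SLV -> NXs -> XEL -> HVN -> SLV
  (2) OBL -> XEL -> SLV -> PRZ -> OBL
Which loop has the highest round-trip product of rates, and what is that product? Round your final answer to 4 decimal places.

(1) 2.47 × 0.586 × 3.95 × 0.185 = 1.05770
(2) 1.98 × 0.726 × 0.862 × 0.905 = 1.12139
Highest is cycle (2) at 1.1214 (>1, arbitrage).

1.1214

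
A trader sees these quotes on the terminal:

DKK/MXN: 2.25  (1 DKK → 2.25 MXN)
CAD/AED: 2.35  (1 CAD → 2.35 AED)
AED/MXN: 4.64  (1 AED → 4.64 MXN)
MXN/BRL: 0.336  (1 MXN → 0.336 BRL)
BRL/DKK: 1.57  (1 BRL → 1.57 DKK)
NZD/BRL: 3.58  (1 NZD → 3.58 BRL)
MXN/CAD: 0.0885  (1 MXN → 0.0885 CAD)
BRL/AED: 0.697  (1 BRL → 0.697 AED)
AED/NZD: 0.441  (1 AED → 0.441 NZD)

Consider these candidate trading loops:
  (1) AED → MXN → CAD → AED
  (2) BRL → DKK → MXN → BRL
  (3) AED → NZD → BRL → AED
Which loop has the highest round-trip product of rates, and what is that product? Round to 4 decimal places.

(1) 4.64 × 0.0885 × 2.35 = 0.96500
(2) 1.57 × 2.25 × 0.336 = 1.18692
(3) 0.441 × 3.58 × 0.697 = 1.10041
Highest is cycle (2) at 1.1869 (>1, arbitrage).

1.1869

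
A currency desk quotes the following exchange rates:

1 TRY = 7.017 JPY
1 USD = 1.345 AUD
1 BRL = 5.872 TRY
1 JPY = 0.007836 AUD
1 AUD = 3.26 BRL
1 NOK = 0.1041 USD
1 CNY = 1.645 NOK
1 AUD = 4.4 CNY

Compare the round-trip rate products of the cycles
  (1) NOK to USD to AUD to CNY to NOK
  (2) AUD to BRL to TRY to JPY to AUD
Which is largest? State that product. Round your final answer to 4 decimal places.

(1) 0.1041 × 1.345 × 4.4 × 1.645 = 1.01342
(2) 3.26 × 5.872 × 7.017 × 0.007836 = 1.05257
Highest is cycle (2) at 1.0526 (>1, arbitrage).

1.0526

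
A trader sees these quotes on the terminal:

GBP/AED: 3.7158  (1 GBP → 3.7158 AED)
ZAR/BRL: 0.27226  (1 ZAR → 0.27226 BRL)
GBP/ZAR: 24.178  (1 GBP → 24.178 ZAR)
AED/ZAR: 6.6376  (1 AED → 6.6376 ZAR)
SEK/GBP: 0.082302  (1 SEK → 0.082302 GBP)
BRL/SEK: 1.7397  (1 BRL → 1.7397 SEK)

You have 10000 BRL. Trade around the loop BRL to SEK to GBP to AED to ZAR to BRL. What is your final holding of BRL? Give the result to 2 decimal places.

10000 BRL × 1.7397 = 17397 SEK
17397 SEK × 0.082302 = 1431.807894 GBP
1431.807894 GBP × 3.7158 = 5320.3117725252 AED
5320.3117725252 AED × 6.6376 = 35314.10142131326752 ZAR
35314.10142131326752 ZAR × 0.27226 = 9614.6172529667502149952 BRL

9614.62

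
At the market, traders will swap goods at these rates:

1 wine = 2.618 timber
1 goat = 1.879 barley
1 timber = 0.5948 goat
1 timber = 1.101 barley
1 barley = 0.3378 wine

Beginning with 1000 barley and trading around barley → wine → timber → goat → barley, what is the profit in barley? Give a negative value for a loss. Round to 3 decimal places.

-11.613

1000 barley × 0.3378 = 337.8 wine
337.8 wine × 2.618 = 884.3604 timber
884.3604 timber × 0.5948 = 526.01756592 goat
526.01756592 goat × 1.879 = 988.38700636368 barley
Net change: 988.38700636368 − 1000 = -11.61299363632 barley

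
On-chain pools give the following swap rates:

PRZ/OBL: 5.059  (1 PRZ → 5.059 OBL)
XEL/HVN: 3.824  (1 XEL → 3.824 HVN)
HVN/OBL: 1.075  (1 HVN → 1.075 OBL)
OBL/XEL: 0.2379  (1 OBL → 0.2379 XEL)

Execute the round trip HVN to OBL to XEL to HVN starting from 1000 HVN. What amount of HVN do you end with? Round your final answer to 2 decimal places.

1000 HVN × 1.075 = 1075 OBL
1075 OBL × 0.2379 = 255.7425 XEL
255.7425 XEL × 3.824 = 977.95932 HVN

977.96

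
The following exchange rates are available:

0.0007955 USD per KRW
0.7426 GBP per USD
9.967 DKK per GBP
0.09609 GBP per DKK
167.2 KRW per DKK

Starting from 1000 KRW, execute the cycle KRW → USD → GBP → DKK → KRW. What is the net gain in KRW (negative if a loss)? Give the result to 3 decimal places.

1000 KRW × 0.0007955 = 0.7955 USD
0.7955 USD × 0.7426 = 0.5907383 GBP
0.5907383 GBP × 9.967 = 5.8878886361 DKK
5.8878886361 DKK × 167.2 = 984.45497995592 KRW
Net change: 984.45497995592 − 1000 = -15.54502004408 KRW

-15.545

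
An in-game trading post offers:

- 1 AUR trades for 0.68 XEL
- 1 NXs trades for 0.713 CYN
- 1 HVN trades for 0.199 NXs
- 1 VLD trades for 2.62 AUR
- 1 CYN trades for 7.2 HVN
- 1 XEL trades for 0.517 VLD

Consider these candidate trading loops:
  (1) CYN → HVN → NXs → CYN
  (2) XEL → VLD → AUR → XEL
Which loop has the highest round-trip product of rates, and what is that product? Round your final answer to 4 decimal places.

(1) 7.2 × 0.199 × 0.713 = 1.02159
(2) 0.517 × 2.62 × 0.68 = 0.92109
Highest is cycle (1) at 1.0216 (>1, arbitrage).

1.0216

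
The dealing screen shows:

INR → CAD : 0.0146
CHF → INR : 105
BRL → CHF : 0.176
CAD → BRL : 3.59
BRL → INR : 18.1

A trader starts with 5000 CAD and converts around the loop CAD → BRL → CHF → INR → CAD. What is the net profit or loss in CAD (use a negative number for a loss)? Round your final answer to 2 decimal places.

-156.95

5000 CAD × 3.59 = 17950 BRL
17950 BRL × 0.176 = 3159.2 CHF
3159.2 CHF × 105 = 331716 INR
331716 INR × 0.0146 = 4843.0536 CAD
Net change: 4843.0536 − 5000 = -156.9464 CAD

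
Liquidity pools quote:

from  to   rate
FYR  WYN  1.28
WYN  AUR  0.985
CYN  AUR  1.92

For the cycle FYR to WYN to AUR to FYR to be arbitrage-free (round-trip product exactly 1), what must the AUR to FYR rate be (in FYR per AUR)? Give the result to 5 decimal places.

0.79315

Known legs of the cycle: 1.28 × 0.985 = 1.2608
For no arbitrage the full-cycle product must be 1, so the missing rate is 1 / 1.2608 ≈ 0.7931472.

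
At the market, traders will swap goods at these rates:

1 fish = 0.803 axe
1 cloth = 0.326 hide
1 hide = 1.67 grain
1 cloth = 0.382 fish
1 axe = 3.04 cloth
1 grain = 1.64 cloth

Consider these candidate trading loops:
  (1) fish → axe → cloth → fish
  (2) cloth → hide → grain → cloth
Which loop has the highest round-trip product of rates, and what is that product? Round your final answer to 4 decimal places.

0.9325

(1) 0.803 × 3.04 × 0.382 = 0.93251
(2) 0.326 × 1.67 × 1.64 = 0.89285
Highest is cycle (1) at 0.9325 (≤1, no arbitrage).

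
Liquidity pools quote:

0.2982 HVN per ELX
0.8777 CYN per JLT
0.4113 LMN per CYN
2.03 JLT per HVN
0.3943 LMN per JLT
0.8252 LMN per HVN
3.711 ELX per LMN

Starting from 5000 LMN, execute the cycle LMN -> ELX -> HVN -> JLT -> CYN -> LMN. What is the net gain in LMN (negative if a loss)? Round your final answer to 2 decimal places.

-945.20

5000 LMN × 3.711 = 18555 ELX
18555 ELX × 0.2982 = 5533.101 HVN
5533.101 HVN × 2.03 = 11232.19503 JLT
11232.19503 JLT × 0.8777 = 9858.497577831 CYN
9858.497577831 CYN × 0.4113 = 4054.8000537618903 LMN
Net change: 4054.8000537618903 − 5000 = -945.1999462381097 LMN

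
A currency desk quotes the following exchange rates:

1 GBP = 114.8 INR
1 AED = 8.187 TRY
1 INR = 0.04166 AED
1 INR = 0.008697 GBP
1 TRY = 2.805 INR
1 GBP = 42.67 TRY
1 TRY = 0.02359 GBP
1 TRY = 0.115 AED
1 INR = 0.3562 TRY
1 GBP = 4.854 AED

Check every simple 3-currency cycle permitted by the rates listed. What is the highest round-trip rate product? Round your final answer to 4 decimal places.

1.0409

GBP→TRY→INR→GBP: 42.67 × 2.805 × 0.008697 = 1.04094
GBP→INR→TRY→GBP: 114.8 × 0.3562 × 0.02359 = 0.96464
AED→TRY→INR→AED: 8.187 × 2.805 × 0.04166 = 0.95670
GBP→AED→TRY→GBP: 4.854 × 8.187 × 0.02359 = 0.93746
Maximum is GBP→TRY→INR→GBP at 1.0409; arbitrage exists.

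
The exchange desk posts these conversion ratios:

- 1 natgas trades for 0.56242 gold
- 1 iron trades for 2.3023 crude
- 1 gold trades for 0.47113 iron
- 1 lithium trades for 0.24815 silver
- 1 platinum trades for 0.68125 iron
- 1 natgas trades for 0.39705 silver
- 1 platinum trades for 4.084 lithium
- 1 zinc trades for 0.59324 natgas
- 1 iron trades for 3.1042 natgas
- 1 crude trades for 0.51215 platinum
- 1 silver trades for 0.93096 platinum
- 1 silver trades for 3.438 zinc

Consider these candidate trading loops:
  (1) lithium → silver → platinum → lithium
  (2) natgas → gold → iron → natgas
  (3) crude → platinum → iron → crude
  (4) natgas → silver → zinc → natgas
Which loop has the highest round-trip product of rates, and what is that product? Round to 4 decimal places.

0.9435

(1) 0.24815 × 0.93096 × 4.084 = 0.94348
(2) 0.56242 × 0.47113 × 3.1042 = 0.82253
(3) 0.51215 × 0.68125 × 2.3023 = 0.80328
(4) 0.39705 × 3.438 × 0.59324 = 0.80981
Highest is cycle (1) at 0.9435 (≤1, no arbitrage).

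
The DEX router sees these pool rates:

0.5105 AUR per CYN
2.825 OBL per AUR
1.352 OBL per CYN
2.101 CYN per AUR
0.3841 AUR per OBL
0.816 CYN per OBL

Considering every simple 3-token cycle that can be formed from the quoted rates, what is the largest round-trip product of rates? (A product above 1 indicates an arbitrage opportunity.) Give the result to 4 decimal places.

1.1768

OBL→CYN→AUR→OBL: 0.816 × 0.5105 × 2.825 = 1.17680
OBL→AUR→CYN→OBL: 0.3841 × 2.101 × 1.352 = 1.09106
Maximum is OBL→CYN→AUR→OBL at 1.1768; arbitrage exists.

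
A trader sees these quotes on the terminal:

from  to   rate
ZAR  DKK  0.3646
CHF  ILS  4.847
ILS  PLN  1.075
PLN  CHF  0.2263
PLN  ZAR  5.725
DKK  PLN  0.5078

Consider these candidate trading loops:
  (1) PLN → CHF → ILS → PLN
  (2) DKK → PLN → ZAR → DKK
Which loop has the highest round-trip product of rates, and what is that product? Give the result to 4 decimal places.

1.1791

(1) 0.2263 × 4.847 × 1.075 = 1.17914
(2) 0.5078 × 5.725 × 0.3646 = 1.05995
Highest is cycle (1) at 1.1791 (>1, arbitrage).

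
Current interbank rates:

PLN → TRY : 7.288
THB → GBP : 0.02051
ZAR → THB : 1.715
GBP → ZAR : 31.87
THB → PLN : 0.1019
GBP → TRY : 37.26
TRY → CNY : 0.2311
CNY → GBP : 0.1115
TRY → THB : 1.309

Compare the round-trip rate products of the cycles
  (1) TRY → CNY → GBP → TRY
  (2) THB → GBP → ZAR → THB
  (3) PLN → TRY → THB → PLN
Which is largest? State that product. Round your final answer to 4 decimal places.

(1) 0.2311 × 0.1115 × 37.26 = 0.96010
(2) 0.02051 × 31.87 × 1.715 = 1.12102
(3) 7.288 × 1.309 × 0.1019 = 0.97213
Highest is cycle (2) at 1.1210 (>1, arbitrage).

1.1210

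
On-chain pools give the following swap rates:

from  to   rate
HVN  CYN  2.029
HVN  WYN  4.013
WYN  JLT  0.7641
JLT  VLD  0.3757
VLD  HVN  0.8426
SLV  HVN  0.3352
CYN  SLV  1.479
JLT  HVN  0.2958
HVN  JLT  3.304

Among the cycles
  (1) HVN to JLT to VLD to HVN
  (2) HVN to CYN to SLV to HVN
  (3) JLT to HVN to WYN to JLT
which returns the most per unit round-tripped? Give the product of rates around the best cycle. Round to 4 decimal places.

1.0459

(1) 3.304 × 0.3757 × 0.8426 = 1.04593
(2) 2.029 × 1.479 × 0.3352 = 1.00590
(3) 0.2958 × 4.013 × 0.7641 = 0.90702
Highest is cycle (1) at 1.0459 (>1, arbitrage).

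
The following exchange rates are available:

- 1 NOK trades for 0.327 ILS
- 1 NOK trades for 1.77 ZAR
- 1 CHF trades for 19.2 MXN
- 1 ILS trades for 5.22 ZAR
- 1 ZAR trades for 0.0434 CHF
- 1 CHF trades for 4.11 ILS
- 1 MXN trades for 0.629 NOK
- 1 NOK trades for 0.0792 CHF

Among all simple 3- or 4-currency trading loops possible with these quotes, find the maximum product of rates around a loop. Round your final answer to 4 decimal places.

NOK→CHF→MXN→NOK: 0.0792 × 19.2 × 0.629 = 0.95648
ZAR→CHF→ILS→ZAR: 0.0434 × 4.11 × 5.22 = 0.93111
ZAR→CHF→MXN→NOK→ZAR: 0.0434 × 19.2 × 0.629 × 1.77 = 0.92772
Maximum is NOK→CHF→MXN→NOK at 0.9565; no arbitrage — every cycle loses value.

0.9565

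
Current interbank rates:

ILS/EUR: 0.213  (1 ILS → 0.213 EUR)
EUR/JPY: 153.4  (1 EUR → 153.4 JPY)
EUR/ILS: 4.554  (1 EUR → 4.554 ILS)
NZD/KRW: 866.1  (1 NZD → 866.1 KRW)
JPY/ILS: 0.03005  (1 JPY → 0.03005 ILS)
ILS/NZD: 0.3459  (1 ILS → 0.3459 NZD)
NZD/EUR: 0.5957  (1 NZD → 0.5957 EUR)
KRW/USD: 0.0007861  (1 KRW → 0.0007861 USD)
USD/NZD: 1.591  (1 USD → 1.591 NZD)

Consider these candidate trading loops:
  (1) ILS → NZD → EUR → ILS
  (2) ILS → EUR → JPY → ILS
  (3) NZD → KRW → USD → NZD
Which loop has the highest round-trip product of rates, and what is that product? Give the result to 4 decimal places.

(1) 0.3459 × 0.5957 × 4.554 = 0.93836
(2) 0.213 × 153.4 × 0.03005 = 0.98186
(3) 866.1 × 0.0007861 × 1.591 = 1.08322
Highest is cycle (3) at 1.0832 (>1, arbitrage).

1.0832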